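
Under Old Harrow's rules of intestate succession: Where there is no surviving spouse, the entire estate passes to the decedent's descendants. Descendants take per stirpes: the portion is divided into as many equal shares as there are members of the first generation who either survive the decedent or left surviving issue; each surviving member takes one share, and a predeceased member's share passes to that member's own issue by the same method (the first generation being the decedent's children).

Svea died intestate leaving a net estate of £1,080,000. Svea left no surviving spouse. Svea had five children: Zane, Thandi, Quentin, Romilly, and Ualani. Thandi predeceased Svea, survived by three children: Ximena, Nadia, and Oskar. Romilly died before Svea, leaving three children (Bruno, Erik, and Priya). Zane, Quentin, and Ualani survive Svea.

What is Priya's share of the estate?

The entire £1,080,000 passes to the descendants.
That amount (£1,080,000) is divided into 5 shares of £216,000: Zane, Quentin, and Ualani each take £216,000; Thandi's £216,000 share passes to Thandi's issue; Romilly's £216,000 share passes to Romilly's issue.
Thandi's share (£216,000) is divided into 3 shares of £72,000: Ximena, Nadia, and Oskar each take £72,000.
Romilly's share (£216,000) is divided into 3 shares of £72,000: Bruno, Erik, and Priya each take £72,000.

Priya receives £72,000.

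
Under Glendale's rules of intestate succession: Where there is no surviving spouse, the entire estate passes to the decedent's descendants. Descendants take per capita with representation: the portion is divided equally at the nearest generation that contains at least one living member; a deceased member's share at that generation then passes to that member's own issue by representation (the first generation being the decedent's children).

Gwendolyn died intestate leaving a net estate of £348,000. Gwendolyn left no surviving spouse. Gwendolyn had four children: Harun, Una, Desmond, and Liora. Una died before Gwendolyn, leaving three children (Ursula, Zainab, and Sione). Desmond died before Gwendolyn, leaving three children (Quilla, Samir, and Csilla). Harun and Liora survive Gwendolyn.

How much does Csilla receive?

The entire £348,000 passes to the descendants.
That amount (£348,000) is divided into 4 shares of £87,000: Harun and Liora each take £87,000; Una's £87,000 share passes to Una's issue; Desmond's £87,000 share passes to Desmond's issue.
Una's share (£87,000) is divided into 3 shares of £29,000: Ursula, Zainab, and Sione each take £29,000.
Desmond's share (£87,000) is divided into 3 shares of £29,000: Quilla, Samir, and Csilla each take £29,000.

Csilla receives £29,000.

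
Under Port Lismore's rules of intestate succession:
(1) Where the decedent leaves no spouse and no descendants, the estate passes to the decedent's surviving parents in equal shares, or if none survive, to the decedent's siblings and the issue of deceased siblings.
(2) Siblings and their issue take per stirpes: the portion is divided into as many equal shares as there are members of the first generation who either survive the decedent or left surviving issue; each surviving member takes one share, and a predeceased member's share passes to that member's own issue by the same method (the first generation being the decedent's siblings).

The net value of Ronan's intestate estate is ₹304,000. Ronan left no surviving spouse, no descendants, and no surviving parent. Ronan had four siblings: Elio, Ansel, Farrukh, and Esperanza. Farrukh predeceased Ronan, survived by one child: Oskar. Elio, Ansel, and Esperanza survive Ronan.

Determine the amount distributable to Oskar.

The entire ₹304,000 passes to the siblings and their issue.
That amount (₹304,000) is divided into 4 shares of ₹76,000: Elio, Ansel, and Esperanza each take ₹76,000; Farrukh's ₹76,000 share passes to Farrukh's issue.
Farrukh's share (₹76,000) passes entirely to Oskar.

Oskar receives ₹76,000.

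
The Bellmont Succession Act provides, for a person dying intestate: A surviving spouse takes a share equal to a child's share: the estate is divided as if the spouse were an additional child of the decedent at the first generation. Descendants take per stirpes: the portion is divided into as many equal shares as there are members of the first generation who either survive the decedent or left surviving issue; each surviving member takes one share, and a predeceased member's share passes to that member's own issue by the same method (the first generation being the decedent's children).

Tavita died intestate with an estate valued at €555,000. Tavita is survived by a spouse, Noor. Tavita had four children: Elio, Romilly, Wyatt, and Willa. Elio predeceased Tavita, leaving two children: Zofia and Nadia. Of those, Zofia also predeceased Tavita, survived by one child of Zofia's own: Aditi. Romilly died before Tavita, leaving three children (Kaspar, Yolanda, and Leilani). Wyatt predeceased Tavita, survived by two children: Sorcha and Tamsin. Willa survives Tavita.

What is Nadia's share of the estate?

Nadia receives €55,500.

The spouse counts as an additional share at the children's level, so there are 5 primary shares of €111,000. Noor takes one such share (€111,000).
The children's combined portion (€444,000) is divided into 4 shares of €111,000: Willa takes €111,000; Elio's €111,000 share passes to Elio's issue; Romilly's €111,000 share passes to Romilly's issue; Wyatt's €111,000 share passes to Wyatt's issue.
Elio's share (€111,000) is divided into 2 shares of €55,500: Nadia takes €55,500; Zofia's €55,500 share passes to Zofia's issue.
Zofia's share (€55,500) passes entirely to Aditi.
Romilly's share (€111,000) is divided into 3 shares of €37,000: Kaspar, Yolanda, and Leilani each take €37,000.
Wyatt's share (€111,000) is divided into 2 shares of €55,500: Sorcha and Tamsin each take €55,500.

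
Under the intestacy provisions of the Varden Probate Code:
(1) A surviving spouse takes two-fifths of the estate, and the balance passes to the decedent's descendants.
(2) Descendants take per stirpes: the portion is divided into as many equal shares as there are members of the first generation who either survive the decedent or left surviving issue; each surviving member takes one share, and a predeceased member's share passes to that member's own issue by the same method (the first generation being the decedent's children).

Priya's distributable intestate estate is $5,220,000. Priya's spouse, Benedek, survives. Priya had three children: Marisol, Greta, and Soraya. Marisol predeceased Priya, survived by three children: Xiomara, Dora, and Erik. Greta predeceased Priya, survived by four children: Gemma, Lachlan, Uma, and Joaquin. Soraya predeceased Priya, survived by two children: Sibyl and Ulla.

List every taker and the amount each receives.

Benedek: $2,088,000; Xiomara: $348,000; Dora: $348,000; Erik: $348,000; Gemma: $261,000; Lachlan: $261,000; Uma: $261,000; Joaquin: $261,000; Sibyl: $522,000; Ulla: $522,000

Benedek takes two-fifths of $5,220,000 = $2,088,000. The remaining $3,132,000 passes to the descendants.
The descendants' portion ($3,132,000) is divided into 3 shares of $1,044,000: Marisol's $1,044,000 share passes to Marisol's issue; Greta's $1,044,000 share passes to Greta's issue; Soraya's $1,044,000 share passes to Soraya's issue.
Marisol's share ($1,044,000) is divided into 3 shares of $348,000: Xiomara, Dora, and Erik each take $348,000.
Greta's share ($1,044,000) is divided into 4 shares of $261,000: Gemma, Lachlan, Uma, and Joaquin each take $261,000.
Soraya's share ($1,044,000) is divided into 2 shares of $522,000: Sibyl and Ulla each take $522,000.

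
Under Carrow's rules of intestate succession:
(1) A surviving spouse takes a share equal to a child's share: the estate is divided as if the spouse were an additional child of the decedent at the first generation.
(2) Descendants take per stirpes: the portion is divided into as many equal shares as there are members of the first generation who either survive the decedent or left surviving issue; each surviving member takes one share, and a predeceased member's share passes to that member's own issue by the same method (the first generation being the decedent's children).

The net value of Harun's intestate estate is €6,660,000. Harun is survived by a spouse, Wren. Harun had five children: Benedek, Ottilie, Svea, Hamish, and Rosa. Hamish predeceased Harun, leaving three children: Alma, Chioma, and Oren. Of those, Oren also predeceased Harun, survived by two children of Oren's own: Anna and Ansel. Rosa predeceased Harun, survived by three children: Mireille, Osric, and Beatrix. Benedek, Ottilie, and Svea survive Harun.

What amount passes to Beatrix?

The spouse counts as an additional share at the children's level, so there are 6 primary shares of €1,110,000. Wren takes one such share (€1,110,000).
The children's combined portion (€5,550,000) is divided into 5 shares of €1,110,000: Benedek, Ottilie, and Svea each take €1,110,000; Hamish's €1,110,000 share passes to Hamish's issue; Rosa's €1,110,000 share passes to Rosa's issue.
Hamish's share (€1,110,000) is divided into 3 shares of €370,000: Alma and Chioma each take €370,000; Oren's €370,000 share passes to Oren's issue.
Oren's share (€370,000) is divided into 2 shares of €185,000: Anna and Ansel each take €185,000.
Rosa's share (€1,110,000) is divided into 3 shares of €370,000: Mireille, Osric, and Beatrix each take €370,000.

Beatrix receives €370,000.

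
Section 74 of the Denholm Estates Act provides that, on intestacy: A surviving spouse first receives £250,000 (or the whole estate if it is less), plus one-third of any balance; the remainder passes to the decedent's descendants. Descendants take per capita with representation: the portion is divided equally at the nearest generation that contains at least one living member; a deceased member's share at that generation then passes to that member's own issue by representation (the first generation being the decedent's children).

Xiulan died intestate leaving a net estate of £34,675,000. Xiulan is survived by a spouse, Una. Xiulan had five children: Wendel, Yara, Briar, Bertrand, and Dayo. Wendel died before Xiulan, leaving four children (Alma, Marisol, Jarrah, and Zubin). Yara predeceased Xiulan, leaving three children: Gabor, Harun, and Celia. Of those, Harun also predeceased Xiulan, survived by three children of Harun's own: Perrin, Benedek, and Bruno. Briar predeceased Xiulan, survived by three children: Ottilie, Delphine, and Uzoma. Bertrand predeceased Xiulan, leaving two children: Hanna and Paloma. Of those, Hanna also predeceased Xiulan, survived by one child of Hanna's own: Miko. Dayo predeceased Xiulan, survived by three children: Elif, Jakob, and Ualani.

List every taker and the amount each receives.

Una: £11,725,000; Alma: £1,530,000; Marisol: £1,530,000; Jarrah: £1,530,000; Zubin: £1,530,000; Gabor: £1,530,000; Perrin: £510,000; Benedek: £510,000; Bruno: £510,000; Celia: £1,530,000; Ottilie: £1,530,000; Delphine: £1,530,000; Uzoma: £1,530,000; Miko: £1,530,000; Paloma: £1,530,000; Elif: £1,530,000; Jakob: £1,530,000; Ualani: £1,530,000

Una first takes £250,000, leaving a balance of £34,425,000. Una then takes one-third of the balance (£11,475,000), for a total of £11,725,000. The remaining £22,950,000 passes to the descendants.
No child survives, so the initial division is made at the grandchildren's generation.
The descendants' portion (£22,950,000) is divided into 15 shares of £1,530,000: Alma, Marisol, Jarrah, Zubin, Gabor, Celia, Ottilie, Delphine, Uzoma, Paloma, Elif, Jakob, and Ualani each take £1,530,000; Harun's £1,530,000 share passes to Harun's issue; Hanna's £1,530,000 share passes to Hanna's issue.
Harun's share (£1,530,000) is divided into 3 shares of £510,000: Perrin, Benedek, and Bruno each take £510,000.
Hanna's share (£1,530,000) passes entirely to Miko.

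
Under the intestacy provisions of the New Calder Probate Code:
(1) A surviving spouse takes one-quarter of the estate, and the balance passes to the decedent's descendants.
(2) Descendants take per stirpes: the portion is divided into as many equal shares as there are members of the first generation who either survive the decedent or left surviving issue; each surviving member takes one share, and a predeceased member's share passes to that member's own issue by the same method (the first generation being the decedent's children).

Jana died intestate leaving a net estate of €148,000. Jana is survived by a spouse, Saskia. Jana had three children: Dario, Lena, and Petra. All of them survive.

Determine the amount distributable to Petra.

Saskia takes one-quarter of €148,000 = €37,000. The remaining €111,000 passes to the descendants.
The descendants' portion (€111,000) is divided into 3 shares of €37,000: Dario, Lena, and Petra each take €37,000.

Petra receives €37,000.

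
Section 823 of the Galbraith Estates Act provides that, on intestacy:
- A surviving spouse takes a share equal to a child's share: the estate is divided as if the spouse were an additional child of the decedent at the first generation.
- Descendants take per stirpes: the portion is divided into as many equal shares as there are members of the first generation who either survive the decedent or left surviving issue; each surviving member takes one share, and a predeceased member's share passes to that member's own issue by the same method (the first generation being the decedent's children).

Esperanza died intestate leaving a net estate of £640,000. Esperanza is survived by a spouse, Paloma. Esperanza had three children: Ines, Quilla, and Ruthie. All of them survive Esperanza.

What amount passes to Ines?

The spouse counts as an additional share at the children's level, so there are 4 primary shares of £160,000. Paloma takes one such share (£160,000).
The children's combined portion (£480,000) is divided into 3 shares of £160,000: Ines, Quilla, and Ruthie each take £160,000.

Ines receives £160,000.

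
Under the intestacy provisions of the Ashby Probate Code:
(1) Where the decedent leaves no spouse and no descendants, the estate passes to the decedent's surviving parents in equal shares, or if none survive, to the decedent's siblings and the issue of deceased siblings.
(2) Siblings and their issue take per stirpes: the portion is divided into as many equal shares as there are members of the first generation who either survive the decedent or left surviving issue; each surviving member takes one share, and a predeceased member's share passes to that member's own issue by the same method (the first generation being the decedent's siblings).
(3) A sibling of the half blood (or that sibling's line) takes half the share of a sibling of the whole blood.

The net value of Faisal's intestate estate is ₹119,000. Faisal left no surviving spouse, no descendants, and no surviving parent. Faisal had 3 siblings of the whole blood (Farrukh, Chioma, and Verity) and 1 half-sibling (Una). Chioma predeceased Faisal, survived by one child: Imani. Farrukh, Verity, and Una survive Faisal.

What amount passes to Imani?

Imani receives ₹34,000.

The entire ₹119,000 passes to the siblings and their issue.
Counting each half-blood sibling's line as half a unit, there are 7/2 units in ₹119,000, so one unit is ₹34,000. Whole-blood lines (Farrukh, Chioma, and Verity) take ₹34,000 each; half-blood lines (Una) take ₹17,000 each.
Chioma's share (₹34,000) passes entirely to Imani.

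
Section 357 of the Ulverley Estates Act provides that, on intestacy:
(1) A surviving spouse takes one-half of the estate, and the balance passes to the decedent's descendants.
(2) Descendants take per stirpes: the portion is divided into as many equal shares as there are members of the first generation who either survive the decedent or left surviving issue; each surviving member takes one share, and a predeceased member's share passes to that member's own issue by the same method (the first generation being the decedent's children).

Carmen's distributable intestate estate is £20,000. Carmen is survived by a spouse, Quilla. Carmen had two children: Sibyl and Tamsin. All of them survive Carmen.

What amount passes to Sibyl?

Quilla takes one-half of £20,000 = £10,000. The remaining £10,000 passes to the descendants.
The descendants' portion (£10,000) is divided into 2 shares of £5,000: Sibyl and Tamsin each take £5,000.

Sibyl receives £5,000.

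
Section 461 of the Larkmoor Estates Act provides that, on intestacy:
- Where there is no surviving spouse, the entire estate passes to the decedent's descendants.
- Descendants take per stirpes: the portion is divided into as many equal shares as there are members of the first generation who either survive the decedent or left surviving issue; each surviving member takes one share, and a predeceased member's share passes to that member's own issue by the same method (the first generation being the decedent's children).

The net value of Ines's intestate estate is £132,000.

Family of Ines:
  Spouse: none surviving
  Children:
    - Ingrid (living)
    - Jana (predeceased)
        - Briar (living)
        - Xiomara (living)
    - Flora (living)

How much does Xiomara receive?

Xiomara receives £22,000.

The entire £132,000 passes to the descendants.
That amount (£132,000) is divided into 3 shares of £44,000: Ingrid and Flora each take £44,000; Jana's £44,000 share passes to Jana's issue.
Jana's share (£44,000) is divided into 2 shares of £22,000: Briar and Xiomara each take £22,000.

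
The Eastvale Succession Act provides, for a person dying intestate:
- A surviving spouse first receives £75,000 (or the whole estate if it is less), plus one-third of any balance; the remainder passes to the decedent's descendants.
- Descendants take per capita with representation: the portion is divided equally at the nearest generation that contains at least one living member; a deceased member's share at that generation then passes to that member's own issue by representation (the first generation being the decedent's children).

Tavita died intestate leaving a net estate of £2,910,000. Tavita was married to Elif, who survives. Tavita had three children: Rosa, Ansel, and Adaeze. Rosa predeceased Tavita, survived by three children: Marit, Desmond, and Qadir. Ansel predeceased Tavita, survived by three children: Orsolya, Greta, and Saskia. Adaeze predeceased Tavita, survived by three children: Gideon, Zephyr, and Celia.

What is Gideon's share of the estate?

Gideon receives £210,000.

Elif first takes £75,000, leaving a balance of £2,835,000. Elif then takes one-third of the balance (£945,000), for a total of £1,020,000. The remaining £1,890,000 passes to the descendants.
No child survives, so the initial division is made at the grandchildren's generation.
The descendants' portion (£1,890,000) is divided into 9 shares of £210,000: Marit, Desmond, Qadir, Orsolya, Greta, Saskia, Gideon, Zephyr, and Celia each take £210,000.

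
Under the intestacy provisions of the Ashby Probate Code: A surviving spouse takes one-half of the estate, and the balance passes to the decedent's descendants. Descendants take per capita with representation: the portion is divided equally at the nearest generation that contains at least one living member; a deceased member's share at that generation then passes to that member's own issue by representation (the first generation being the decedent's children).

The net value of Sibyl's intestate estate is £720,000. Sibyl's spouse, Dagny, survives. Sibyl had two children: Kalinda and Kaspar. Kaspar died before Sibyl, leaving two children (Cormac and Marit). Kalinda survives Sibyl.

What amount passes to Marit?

Marit receives £90,000.

Dagny takes one-half of £720,000 = £360,000. The remaining £360,000 passes to the descendants.
The descendants' portion (£360,000) is divided into 2 shares of £180,000: Kalinda takes £180,000; Kaspar's £180,000 share passes to Kaspar's issue.
Kaspar's share (£180,000) is divided into 2 shares of £90,000: Cormac and Marit each take £90,000.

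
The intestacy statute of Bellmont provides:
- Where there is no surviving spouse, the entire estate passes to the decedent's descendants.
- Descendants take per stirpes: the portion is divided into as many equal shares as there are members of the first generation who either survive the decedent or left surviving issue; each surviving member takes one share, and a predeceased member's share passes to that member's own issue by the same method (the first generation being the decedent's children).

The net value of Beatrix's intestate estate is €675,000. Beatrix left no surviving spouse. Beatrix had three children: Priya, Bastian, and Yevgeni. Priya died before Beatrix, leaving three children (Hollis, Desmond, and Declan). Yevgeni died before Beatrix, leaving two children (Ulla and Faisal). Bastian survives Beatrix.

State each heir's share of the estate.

Hollis: €75,000; Desmond: €75,000; Declan: €75,000; Bastian: €225,000; Ulla: €112,500; Faisal: €112,500

The entire €675,000 passes to the descendants.
That amount (€675,000) is divided into 3 shares of €225,000: Bastian takes €225,000; Priya's €225,000 share passes to Priya's issue; Yevgeni's €225,000 share passes to Yevgeni's issue.
Priya's share (€225,000) is divided into 3 shares of €75,000: Hollis, Desmond, and Declan each take €75,000.
Yevgeni's share (€225,000) is divided into 2 shares of €112,500: Ulla and Faisal each take €112,500.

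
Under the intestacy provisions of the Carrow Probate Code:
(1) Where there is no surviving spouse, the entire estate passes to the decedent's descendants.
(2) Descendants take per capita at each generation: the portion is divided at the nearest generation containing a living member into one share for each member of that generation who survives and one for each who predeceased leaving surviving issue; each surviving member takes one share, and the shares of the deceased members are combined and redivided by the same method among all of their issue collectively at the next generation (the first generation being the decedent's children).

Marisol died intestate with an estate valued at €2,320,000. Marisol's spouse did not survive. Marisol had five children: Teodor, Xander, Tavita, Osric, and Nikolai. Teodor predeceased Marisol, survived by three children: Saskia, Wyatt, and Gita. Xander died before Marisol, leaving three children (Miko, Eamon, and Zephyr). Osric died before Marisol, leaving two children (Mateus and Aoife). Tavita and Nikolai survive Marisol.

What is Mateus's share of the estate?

Mateus receives €174,000.

The entire €2,320,000 passes to the descendants.
That amount (€2,320,000) is divided at the children's generation into 5 shares of €464,000. Tavita and Nikolai each take €464,000. The 3 shares of the deceased (Teodor, Xander, and Osric) are combined into a pool of €1,392,000.
That pool (€1,392,000) is divided at the grandchildren's generation equally among Saskia, Wyatt, Gita, Miko, Eamon, Zephyr, Mateus, and Aoife: €174,000 each.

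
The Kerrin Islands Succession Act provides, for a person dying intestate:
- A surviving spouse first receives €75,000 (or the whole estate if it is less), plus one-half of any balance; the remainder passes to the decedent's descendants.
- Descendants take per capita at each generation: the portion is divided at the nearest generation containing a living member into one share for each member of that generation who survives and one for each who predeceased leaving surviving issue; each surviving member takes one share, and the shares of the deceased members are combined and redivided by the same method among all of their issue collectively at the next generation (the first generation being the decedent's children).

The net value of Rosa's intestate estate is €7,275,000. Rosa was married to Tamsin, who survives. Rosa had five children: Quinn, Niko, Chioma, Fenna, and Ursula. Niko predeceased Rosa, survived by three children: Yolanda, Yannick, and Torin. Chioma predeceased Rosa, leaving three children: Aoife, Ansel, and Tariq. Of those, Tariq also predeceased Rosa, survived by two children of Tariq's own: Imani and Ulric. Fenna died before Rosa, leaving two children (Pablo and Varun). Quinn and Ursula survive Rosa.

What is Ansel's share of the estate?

Ansel receives €270,000.

Tamsin first takes €75,000, leaving a balance of €7,200,000. Tamsin then takes one-half of the balance (€3,600,000), for a total of €3,675,000. The remaining €3,600,000 passes to the descendants.
The descendants' portion (€3,600,000) is divided at the children's generation into 5 shares of €720,000. Quinn and Ursula each take €720,000. The 3 shares of the deceased (Niko, Chioma, and Fenna) are combined into a pool of €2,160,000.
That pool (€2,160,000) is divided at the grandchildren's generation into 8 shares of €270,000. Yolanda, Yannick, Torin, Aoife, Ansel, Pablo, and Varun each take €270,000. The remaining share for the deceased Tariq (€270,000) is carried to the next generation.
That pool (€270,000) is divided at the great-grandchildren's generation equally among Imani and Ulric: €135,000 each.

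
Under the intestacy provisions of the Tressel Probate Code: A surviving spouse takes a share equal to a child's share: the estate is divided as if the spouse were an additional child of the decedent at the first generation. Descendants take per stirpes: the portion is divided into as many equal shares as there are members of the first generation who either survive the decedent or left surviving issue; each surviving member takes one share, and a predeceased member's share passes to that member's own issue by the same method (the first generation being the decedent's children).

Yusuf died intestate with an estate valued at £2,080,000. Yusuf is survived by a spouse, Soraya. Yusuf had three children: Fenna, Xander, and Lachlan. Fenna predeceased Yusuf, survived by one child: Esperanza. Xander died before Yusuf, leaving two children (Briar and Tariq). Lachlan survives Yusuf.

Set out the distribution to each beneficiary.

Soraya: £520,000; Esperanza: £520,000; Briar: £260,000; Tariq: £260,000; Lachlan: £520,000

The spouse counts as an additional share at the children's level, so there are 4 primary shares of £520,000. Soraya takes one such share (£520,000).
The children's combined portion (£1,560,000) is divided into 3 shares of £520,000: Lachlan takes £520,000; Fenna's £520,000 share passes to Fenna's issue; Xander's £520,000 share passes to Xander's issue.
Fenna's share (£520,000) passes entirely to Esperanza.
Xander's share (£520,000) is divided into 2 shares of £260,000: Briar and Tariq each take £260,000.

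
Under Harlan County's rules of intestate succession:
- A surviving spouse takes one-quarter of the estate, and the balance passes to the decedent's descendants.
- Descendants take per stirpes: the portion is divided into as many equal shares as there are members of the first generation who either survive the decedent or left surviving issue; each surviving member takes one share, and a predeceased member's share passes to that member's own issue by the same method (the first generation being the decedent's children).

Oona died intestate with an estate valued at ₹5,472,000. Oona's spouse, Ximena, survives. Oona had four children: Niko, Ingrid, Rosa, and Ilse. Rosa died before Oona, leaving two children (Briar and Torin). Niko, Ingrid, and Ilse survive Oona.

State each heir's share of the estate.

Ximena: ₹1,368,000; Niko: ₹1,026,000; Ingrid: ₹1,026,000; Briar: ₹513,000; Torin: ₹513,000; Ilse: ₹1,026,000

Ximena takes one-quarter of ₹5,472,000 = ₹1,368,000. The remaining ₹4,104,000 passes to the descendants.
The descendants' portion (₹4,104,000) is divided into 4 shares of ₹1,026,000: Niko, Ingrid, and Ilse each take ₹1,026,000; Rosa's ₹1,026,000 share passes to Rosa's issue.
Rosa's share (₹1,026,000) is divided into 2 shares of ₹513,000: Briar and Torin each take ₹513,000.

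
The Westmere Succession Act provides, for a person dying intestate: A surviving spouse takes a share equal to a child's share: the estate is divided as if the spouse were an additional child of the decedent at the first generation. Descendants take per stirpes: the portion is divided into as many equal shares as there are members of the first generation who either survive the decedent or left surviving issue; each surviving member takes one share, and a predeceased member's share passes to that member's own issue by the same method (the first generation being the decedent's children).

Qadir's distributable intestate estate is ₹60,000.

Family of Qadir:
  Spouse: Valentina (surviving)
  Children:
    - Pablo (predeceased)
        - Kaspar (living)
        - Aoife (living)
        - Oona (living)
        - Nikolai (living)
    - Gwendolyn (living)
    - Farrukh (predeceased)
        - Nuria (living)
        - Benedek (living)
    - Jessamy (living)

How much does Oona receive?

Oona receives ₹3,000.

The spouse counts as an additional share at the children's level, so there are 5 primary shares of ₹12,000. Valentina takes one such share (₹12,000).
The children's combined portion (₹48,000) is divided into 4 shares of ₹12,000: Gwendolyn and Jessamy each take ₹12,000; Pablo's ₹12,000 share passes to Pablo's issue; Farrukh's ₹12,000 share passes to Farrukh's issue.
Pablo's share (₹12,000) is divided into 4 shares of ₹3,000: Kaspar, Aoife, Oona, and Nikolai each take ₹3,000.
Farrukh's share (₹12,000) is divided into 2 shares of ₹6,000: Nuria and Benedek each take ₹6,000.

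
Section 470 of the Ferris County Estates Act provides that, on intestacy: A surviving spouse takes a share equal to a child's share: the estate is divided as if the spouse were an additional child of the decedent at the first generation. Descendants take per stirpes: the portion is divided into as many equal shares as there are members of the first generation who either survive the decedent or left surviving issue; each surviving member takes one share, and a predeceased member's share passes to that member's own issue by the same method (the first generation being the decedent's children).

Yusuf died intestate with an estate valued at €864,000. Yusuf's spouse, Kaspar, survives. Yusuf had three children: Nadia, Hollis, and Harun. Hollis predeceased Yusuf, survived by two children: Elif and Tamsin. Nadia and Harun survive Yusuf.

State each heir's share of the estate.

The spouse counts as an additional share at the children's level, so there are 4 primary shares of €216,000. Kaspar takes one such share (€216,000).
The children's combined portion (€648,000) is divided into 3 shares of €216,000: Nadia and Harun each take €216,000; Hollis's €216,000 share passes to Hollis's issue.
Hollis's share (€216,000) is divided into 2 shares of €108,000: Elif and Tamsin each take €108,000.

Kaspar: €216,000; Nadia: €216,000; Elif: €108,000; Tamsin: €108,000; Harun: €216,000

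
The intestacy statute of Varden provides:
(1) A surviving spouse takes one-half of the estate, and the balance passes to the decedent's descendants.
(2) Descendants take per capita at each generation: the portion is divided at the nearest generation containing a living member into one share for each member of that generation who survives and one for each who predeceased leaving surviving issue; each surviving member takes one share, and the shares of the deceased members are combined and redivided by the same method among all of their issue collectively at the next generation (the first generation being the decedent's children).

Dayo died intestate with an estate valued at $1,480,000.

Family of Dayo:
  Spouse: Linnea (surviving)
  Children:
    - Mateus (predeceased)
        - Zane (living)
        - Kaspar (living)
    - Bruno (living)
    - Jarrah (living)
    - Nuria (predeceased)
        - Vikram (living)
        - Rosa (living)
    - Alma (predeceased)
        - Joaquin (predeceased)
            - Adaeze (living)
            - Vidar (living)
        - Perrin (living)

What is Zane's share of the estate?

Linnea takes one-half of $1,480,000 = $740,000. The remaining $740,000 passes to the descendants.
The descendants' portion ($740,000) is divided at the children's generation into 5 shares of $148,000. Bruno and Jarrah each take $148,000. The 3 shares of the deceased (Mateus, Nuria, and Alma) are combined into a pool of $444,000.
That pool ($444,000) is divided at the grandchildren's generation into 6 shares of $74,000. Zane, Kaspar, Vikram, Rosa, and Perrin each take $74,000. The remaining share for the deceased Joaquin ($74,000) is carried to the next generation.
That pool ($74,000) is divided at the great-grandchildren's generation equally among Adaeze and Vidar: $37,000 each.

Zane receives $74,000.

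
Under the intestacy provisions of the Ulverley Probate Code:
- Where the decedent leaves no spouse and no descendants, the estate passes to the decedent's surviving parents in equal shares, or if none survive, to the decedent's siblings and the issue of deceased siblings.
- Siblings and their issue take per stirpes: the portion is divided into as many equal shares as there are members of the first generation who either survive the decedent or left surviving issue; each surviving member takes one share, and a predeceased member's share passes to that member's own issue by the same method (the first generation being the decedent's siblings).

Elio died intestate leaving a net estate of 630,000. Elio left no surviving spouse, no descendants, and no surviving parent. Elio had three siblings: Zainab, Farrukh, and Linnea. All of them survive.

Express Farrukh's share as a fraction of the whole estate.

The entire 630,000 passes to the siblings and their issue.
That amount (630,000) is divided into 3 shares of 210,000: Zainab, Farrukh, and Linnea each take 210,000.

Farrukh receives 1/3 of the estate.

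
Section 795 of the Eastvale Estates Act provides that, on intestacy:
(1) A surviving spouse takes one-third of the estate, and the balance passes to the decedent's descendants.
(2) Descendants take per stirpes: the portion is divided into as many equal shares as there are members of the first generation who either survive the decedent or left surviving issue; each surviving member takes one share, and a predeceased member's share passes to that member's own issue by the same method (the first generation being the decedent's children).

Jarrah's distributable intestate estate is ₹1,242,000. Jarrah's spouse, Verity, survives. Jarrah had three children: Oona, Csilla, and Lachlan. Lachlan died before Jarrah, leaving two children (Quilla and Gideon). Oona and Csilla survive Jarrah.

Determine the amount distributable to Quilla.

Verity takes one-third of ₹1,242,000 = ₹414,000. The remaining ₹828,000 passes to the descendants.
The descendants' portion (₹828,000) is divided into 3 shares of ₹276,000: Oona and Csilla each take ₹276,000; Lachlan's ₹276,000 share passes to Lachlan's issue.
Lachlan's share (₹276,000) is divided into 2 shares of ₹138,000: Quilla and Gideon each take ₹138,000.

Quilla receives ₹138,000.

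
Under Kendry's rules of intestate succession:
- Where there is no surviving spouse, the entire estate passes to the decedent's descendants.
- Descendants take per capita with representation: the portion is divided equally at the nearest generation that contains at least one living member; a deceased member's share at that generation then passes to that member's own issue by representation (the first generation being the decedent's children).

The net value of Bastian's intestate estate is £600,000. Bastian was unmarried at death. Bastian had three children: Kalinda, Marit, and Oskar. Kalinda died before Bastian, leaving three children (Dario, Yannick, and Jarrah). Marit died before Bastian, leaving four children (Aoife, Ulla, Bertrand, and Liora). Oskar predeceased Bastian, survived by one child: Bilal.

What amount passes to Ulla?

The entire £600,000 passes to the descendants.
No child survives, so the initial division is made at the grandchildren's generation.
That amount (£600,000) is divided into 8 shares of £75,000: Dario, Yannick, Jarrah, Aoife, Ulla, Bertrand, Liora, and Bilal each take £75,000.

Ulla receives £75,000.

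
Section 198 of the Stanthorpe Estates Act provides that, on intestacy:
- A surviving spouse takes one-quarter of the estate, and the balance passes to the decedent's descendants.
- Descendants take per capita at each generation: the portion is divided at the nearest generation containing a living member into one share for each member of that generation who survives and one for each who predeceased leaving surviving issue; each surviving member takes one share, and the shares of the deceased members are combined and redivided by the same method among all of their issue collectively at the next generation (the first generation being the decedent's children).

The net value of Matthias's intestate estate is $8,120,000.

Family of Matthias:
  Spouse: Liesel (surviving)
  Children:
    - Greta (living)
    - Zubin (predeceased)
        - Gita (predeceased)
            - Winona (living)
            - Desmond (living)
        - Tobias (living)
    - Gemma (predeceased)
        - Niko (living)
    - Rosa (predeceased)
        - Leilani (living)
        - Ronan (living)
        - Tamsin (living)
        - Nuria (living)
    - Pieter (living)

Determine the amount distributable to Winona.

Winona receives $261,000.

Liesel takes one-quarter of $8,120,000 = $2,030,000. The remaining $6,090,000 passes to the descendants.
The descendants' portion ($6,090,000) is divided at the children's generation into 5 shares of $1,218,000. Greta and Pieter each take $1,218,000. The 3 shares of the deceased (Zubin, Gemma, and Rosa) are combined into a pool of $3,654,000.
That pool ($3,654,000) is divided at the grandchildren's generation into 7 shares of $522,000. Tobias, Niko, Leilani, Ronan, Tamsin, and Nuria each take $522,000. The remaining share for the deceased Gita ($522,000) is carried to the next generation.
That pool ($522,000) is divided at the great-grandchildren's generation equally among Winona and Desmond: $261,000 each.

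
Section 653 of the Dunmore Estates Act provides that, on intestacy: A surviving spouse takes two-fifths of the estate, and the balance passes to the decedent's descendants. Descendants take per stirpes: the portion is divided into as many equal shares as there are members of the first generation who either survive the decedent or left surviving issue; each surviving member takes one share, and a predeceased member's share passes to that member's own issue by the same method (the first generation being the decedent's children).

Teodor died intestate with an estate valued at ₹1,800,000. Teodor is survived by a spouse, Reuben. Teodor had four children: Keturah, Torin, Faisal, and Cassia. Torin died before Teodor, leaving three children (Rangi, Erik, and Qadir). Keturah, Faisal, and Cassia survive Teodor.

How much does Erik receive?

Reuben takes two-fifths of ₹1,800,000 = ₹720,000. The remaining ₹1,080,000 passes to the descendants.
The descendants' portion (₹1,080,000) is divided into 4 shares of ₹270,000: Keturah, Faisal, and Cassia each take ₹270,000; Torin's ₹270,000 share passes to Torin's issue.
Torin's share (₹270,000) is divided into 3 shares of ₹90,000: Rangi, Erik, and Qadir each take ₹90,000.

Erik receives ₹90,000.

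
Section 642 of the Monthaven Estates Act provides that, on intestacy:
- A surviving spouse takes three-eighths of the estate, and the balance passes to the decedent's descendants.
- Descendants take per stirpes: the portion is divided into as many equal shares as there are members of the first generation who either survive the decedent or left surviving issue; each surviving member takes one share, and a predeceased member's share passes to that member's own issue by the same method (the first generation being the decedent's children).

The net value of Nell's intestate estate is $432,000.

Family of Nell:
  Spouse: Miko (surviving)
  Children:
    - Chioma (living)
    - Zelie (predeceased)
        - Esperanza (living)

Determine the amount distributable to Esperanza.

Esperanza receives $135,000.

Miko takes three-eighths of $432,000 = $162,000. The remaining $270,000 passes to the descendants.
The descendants' portion ($270,000) is divided into 2 shares of $135,000: Chioma takes $135,000; Zelie's $135,000 share passes to Zelie's issue.
Zelie's share ($135,000) passes entirely to Esperanza.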